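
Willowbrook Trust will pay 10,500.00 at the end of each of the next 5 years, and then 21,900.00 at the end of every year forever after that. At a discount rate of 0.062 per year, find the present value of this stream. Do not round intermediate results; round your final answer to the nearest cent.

305465.01

PV of 5-year annuity: 10,500.00 × [1 − (1+0.062)^−5] / 0.062 = 43990.20796
Perpetuity value at year 5: 21,900.00 / 0.062 = 353225.80645
PV of perpetuity: 353225.80645 / (1+0.062)^5 = 261474.80128
Total PV = 43990.20796 + 261474.80128 = 305465.00924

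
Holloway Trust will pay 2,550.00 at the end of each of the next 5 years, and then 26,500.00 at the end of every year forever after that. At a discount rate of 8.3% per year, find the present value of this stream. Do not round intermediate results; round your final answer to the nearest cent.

224403.05

PV of 5-year annuity: 2,550.00 × [1 − (1+0.083)^−5] / 0.083 = 10101.41282
Perpetuity value at year 5: 26,500.00 / 0.083 = 319277.10843
PV of perpetuity: 319277.10843 / (1+0.083)^5 = 214301.64189
Total PV = 10101.41282 + 214301.64189 = 224403.05471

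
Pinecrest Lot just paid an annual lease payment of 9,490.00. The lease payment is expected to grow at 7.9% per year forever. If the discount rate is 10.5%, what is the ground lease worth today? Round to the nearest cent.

D₁ = D₀ × (1 + g) = 9,490.00 × 1.079 = 10,239.7100
Growing perpetuity: P = D₁ / (r − g) = 10,239.7100 / (0.105 − 0.079) = 393,835.00

393835.00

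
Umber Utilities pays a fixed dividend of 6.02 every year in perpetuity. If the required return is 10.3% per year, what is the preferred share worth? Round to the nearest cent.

58.45

Level perpetuity: PV = C / r = 6.02 / 0.103 = 58.45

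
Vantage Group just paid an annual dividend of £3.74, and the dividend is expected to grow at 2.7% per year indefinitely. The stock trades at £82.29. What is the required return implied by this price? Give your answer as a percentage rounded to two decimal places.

D₁ = £3.74 × 1.027 = £3.8410
P = D₁/(r − g) ⇒ r = D₁/P + g = £3.8410/£82.29 + 0.027 = 0.046676 + 0.027 = 0.073676

7.37%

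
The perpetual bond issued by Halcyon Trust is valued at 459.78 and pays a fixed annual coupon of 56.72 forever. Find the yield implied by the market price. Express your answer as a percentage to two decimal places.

12.34%

P = C/r ⇒ r = C/P = 56.72/459.78 = 0.123363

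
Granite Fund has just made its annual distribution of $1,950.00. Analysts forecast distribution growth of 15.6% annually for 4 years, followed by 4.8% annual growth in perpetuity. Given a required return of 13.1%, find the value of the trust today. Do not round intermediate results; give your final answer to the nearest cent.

D_1 = 2254.20000
D_2 = 2605.85520
D_3 = 3012.36861
D_4 = 3482.29811
Terminal value at year 4: TV = D_4×(1+g_2)/(r−g_2) = 3649.44842/0.083 = 43969.25812
P_0 = D_1/(1+r)^1 + D_2/(1+r)^2 + D_3/(1+r)^3 + D_4/(1+r)^4 + TV/(1+r)^4
    = 1993.10345 + 2037.15967 + 2082.18972 + 2128.21514 + 26871.92126 = 35112.58924

$35112.59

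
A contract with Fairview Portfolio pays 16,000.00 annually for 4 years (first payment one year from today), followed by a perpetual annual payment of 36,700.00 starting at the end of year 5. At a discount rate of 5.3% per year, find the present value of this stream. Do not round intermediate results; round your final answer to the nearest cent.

PV of 4-year annuity: 16,000.00 × [1 − (1+0.053)^−4] / 0.053 = 56342.05636
Perpetuity value at year 4: 36,700.00 / 0.053 = 692452.83019
PV of perpetuity: 692452.83019 / (1+0.053)^4 = 563218.23842
Total PV = 56342.05636 + 563218.23842 = 619560.29478

619560.29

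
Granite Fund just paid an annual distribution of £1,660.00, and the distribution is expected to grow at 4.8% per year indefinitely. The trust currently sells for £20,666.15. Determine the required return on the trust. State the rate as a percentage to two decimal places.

D₁ = £1,660.00 × 1.048 = £1,739.6800
P = D₁/(r − g) ⇒ r = D₁/P + g = £1,739.6800/£20,666.15 + 0.048 = 0.084180 + 0.048 = 0.132180

13.22%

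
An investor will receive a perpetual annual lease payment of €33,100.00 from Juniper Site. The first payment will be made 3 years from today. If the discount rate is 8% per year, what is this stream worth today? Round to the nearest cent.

€354723.94

Value at end of year 2: C / r = €33,100.00 / 0.08 = €413,750.0000
Discount to today: PV = €413,750.0000 / (1 + 0.08)^2 = €413,750.0000 / 1.166400 = €354,723.94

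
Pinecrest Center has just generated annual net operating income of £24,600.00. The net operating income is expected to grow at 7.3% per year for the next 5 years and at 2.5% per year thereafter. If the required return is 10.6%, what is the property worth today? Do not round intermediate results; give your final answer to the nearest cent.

D_1 = 26395.80000
D_2 = 28322.69340
D_3 = 30390.25002
D_4 = 32608.73827
D_5 = 34989.17616
Terminal value at year 5: TV = D_5×(1+g_2)/(r−g_2) = 35863.90557/0.081 = 442764.26626
P_0 = D_1/(1+r)^1 + D_2/(1+r)^2 + D_3/(1+r)^3 + D_4/(1+r)^4 + D_5/(1+r)^5 + TV/(1+r)^5
    = 23866.00362 + 23153.90767 + 22463.05870 + 21792.82278 + 21142.58485 + 267545.05514 = 379963.43275

£379963.43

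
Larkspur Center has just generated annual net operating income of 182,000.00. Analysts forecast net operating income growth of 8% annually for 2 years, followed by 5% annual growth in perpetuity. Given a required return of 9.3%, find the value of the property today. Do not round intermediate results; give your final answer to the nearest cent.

4696629.29

D_1 = 196560.00000
D_2 = 212284.80000
Terminal value at year 2: TV = D_2×(1+g_2)/(r−g_2) = 222899.04000/0.043 = 5183698.60465
P_0 = D_1/(1+r)^1 + D_2/(1+r)^2 + TV/(1+r)^2
    = 179835.31565 + 177696.37776 + 4339097.59658 = 4696629.28998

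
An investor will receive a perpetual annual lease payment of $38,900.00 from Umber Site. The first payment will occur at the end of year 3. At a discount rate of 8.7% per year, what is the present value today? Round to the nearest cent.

$378417.54

Value at end of year 2: C / r = $38,900.00 / 0.087 = $447,126.4368
Discount to today: PV = $447,126.4368 / (1 + 0.087)^2 = $447,126.4368 / 1.181569 = $378,417.54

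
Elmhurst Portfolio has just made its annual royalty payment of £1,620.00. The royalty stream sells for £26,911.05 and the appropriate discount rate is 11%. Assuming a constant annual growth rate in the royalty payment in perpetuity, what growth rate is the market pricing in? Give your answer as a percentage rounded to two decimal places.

4.70%

P = D₀(1+g)/(r−g) ⇒ P(r−g) = D₀(1+g) ⇒ g(P+D₀) = P·r − D₀
g = (P·r − D₀)/(P + D₀) = (£26,911.05×0.11 − £1,620.00) / (£26,911.05 + £1,620.00) = 0.046974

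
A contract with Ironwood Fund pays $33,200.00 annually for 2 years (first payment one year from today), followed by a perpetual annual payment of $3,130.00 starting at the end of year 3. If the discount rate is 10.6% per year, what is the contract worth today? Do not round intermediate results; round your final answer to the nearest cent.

PV of 2-year annuity: $33,200.00 × [1 − (1+0.106)^−2] / 0.106 = 57159.20722
Perpetuity value at year 2: $3,130.00 / 0.106 = 29528.30189
PV of perpetuity: 29528.30189 / (1+0.106)^2 = 24139.49711
Total PV = 57159.20722 + 24139.49711 = 81298.70433

$81298.70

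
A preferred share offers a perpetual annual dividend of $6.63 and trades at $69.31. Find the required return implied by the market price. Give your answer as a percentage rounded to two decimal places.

9.57%

P = C/r ⇒ r = C/P = $6.63/$69.31 = 0.095657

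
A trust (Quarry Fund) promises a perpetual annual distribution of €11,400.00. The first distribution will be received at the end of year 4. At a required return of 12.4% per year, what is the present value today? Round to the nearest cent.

€64741.72

Value at end of year 3: C / r = €11,400.00 / 0.124 = €91,935.4839
Discount to today: PV = €91,935.4839 / (1 + 0.124)^3 = €91,935.4839 / 1.420035 = €64,741.72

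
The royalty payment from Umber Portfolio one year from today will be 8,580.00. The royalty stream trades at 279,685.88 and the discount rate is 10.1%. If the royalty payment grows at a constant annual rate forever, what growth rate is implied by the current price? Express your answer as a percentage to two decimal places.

7.03%

P = D₁/(r−g) ⇒ g = r − D₁/P = 0.101 − 8,580.00/279,685.88 = 0.070323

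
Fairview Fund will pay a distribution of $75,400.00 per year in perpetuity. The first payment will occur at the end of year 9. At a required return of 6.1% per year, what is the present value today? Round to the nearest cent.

$769694.60

Value at end of year 8: C / r = $75,400.00 / 0.061 = $1,236,065.5738
Discount to today: PV = $1,236,065.5738 / (1 + 0.061)^8 = $1,236,065.5738 / 1.605917 = $769,694.60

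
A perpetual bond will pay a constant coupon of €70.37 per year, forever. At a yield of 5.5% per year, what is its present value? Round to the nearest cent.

€1279.45

Level perpetuity: PV = C / r = €70.37 / 0.055 = €1,279.45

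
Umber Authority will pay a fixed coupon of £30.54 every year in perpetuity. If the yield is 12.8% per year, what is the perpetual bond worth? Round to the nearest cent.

Level perpetuity: PV = C / r = £30.54 / 0.128 = £238.59

£238.59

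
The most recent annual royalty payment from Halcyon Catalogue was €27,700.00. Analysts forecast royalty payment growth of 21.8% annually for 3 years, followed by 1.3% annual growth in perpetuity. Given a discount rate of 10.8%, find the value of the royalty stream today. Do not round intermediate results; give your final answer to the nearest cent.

€493082.29

D_1 = 33738.60000
D_2 = 41093.61480
D_3 = 50052.02283
Terminal value at year 3: TV = D_3×(1+g_2)/(r−g_2) = 50702.69912/0.095 = 533712.62235
P_0 = D_1/(1+r)^1 + D_2/(1+r)^2 + D_3/(1+r)^3 + TV/(1+r)^3
    = 30450.00000 + 33473.01444 + 36796.14764 + 392363.13224 = 493082.29432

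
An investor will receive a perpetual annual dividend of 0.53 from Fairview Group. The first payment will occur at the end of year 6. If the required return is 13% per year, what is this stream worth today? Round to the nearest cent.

2.21

Value at end of year 5: C / r = 0.53 / 0.13 = 4.0769
Discount to today: PV = 4.0769 / (1 + 0.13)^5 = 4.0769 / 1.842435 = 2.21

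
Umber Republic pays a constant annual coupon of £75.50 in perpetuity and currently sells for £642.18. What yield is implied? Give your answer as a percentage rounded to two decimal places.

P = C/r ⇒ r = C/P = £75.50/£642.18 = 0.117568

11.76%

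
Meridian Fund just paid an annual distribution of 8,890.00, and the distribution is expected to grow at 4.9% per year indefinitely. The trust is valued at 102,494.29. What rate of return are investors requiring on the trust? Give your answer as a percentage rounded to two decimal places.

D₁ = 8,890.00 × 1.049 = 9,325.6100
P = D₁/(r − g) ⇒ r = D₁/P + g = 9,325.6100/102,494.29 + 0.049 = 0.090987 + 0.049 = 0.139987

14.00%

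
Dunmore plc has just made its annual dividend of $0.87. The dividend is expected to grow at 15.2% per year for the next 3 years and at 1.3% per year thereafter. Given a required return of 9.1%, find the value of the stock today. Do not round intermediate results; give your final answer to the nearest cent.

D_1 = 1.00224
D_2 = 1.15458
D_3 = 1.33008
Terminal value at year 3: TV = D_3×(1+g_2)/(r−g_2) = 1.34737/0.078 = 17.27395
P_0 = D_1/(1+r)^1 + D_2/(1+r)^2 + D_3/(1+r)^3 + TV/(1+r)^3
    = 0.91864 + 0.97001 + 1.02424 + 13.30201 = 16.21490

$16.21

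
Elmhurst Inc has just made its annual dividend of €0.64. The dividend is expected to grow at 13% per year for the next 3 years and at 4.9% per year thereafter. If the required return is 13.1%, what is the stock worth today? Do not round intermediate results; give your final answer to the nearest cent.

€10.08

D_1 = 0.72320
D_2 = 0.81722
D_3 = 0.92345
Terminal value at year 3: TV = D_3×(1+g_2)/(r−g_2) = 0.96870/0.082 = 11.81346
P_0 = D_1/(1+r)^1 + D_2/(1+r)^2 + D_3/(1+r)^3 + TV/(1+r)^3
    = 0.63943 + 0.63887 + 0.63830 + 8.16562 = 10.08223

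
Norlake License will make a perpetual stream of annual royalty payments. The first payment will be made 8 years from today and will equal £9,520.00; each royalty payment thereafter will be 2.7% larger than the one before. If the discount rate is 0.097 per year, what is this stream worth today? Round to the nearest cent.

£71136.50

Value at end of year 7: C₁ / (r − g) = £9,520.00 / (0.097 − 0.027) = £136,000.0000
Discount to today: PV = £136,000.0000 / (1 + 0.097)^7 = £136,000.0000 / 1.911817 = £71,136.50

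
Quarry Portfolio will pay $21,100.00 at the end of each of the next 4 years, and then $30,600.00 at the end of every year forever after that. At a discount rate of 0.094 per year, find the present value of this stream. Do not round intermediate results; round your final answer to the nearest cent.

PV of 4-year annuity: $21,100.00 × [1 − (1+0.094)^−4] / 0.094 = 67762.19749
Perpetuity value at year 4: $30,600.00 / 0.094 = 325531.91489
PV of perpetuity: 325531.91489 / (1+0.094)^4 = 227260.67114
Total PV = 67762.19749 + 227260.67114 = 295022.86863

$295022.87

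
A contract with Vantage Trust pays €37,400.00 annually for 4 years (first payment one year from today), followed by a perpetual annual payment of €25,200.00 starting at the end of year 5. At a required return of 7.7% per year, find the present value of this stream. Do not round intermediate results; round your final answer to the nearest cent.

€367951.98

PV of 4-year annuity: €37,400.00 × [1 − (1+0.077)^−4] / 0.077 = 124705.25680
Perpetuity value at year 4: €25,200.00 / 0.077 = 327272.72727
PV of perpetuity: 327272.72727 / (1+0.077)^4 = 243246.72536
Total PV = 124705.25680 + 243246.72536 = 367951.98217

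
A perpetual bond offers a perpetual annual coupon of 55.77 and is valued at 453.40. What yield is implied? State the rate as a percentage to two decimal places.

12.30%

P = C/r ⇒ r = C/P = 55.77/453.40 = 0.123004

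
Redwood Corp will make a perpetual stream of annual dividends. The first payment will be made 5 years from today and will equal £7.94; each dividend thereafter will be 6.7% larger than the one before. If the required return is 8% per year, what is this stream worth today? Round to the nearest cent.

£448.93

Value at end of year 4: C₁ / (r − g) = £7.94 / (0.08 − 0.067) = £610.7692
Discount to today: PV = £610.7692 / (1 + 0.08)^4 = £610.7692 / 1.360489 = £448.93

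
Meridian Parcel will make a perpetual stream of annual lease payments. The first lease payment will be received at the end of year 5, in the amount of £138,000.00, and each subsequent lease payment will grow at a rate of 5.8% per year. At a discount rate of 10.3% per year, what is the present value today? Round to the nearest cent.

Value at end of year 4: C₁ / (r − g) = £138,000.00 / (0.103 − 0.058) = £3,066,666.6667
Discount to today: PV = £3,066,666.6667 / (1 + 0.103)^4 = £3,066,666.6667 / 1.480137 = £2,071,879.64

£2071879.64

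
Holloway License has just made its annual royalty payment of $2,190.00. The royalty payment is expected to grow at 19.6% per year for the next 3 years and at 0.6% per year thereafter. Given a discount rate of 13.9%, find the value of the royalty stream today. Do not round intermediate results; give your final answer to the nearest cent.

D_1 = 2619.24000
D_2 = 3132.61104
D_3 = 3746.60280
Terminal value at year 3: TV = D_3×(1+g_2)/(r−g_2) = 3769.08242/0.133 = 28338.96557
P_0 = D_1/(1+r)^1 + D_2/(1+r)^2 + D_3/(1+r)^3 + TV/(1+r)^3
    = 2299.59614 + 2414.67689 + 2535.51674 + 19178.41982 = 26428.20959

$26428.21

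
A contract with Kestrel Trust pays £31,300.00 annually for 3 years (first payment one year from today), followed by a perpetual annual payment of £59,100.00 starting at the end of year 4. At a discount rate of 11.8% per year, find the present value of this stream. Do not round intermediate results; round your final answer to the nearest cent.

PV of 3-year annuity: £31,300.00 × [1 − (1+0.118)^−3] / 0.118 = 75436.44428
Perpetuity value at year 3: £59,100.00 / 0.118 = 500847.45763
PV of perpetuity: 500847.45763 / (1+0.118)^3 = 358409.95421
Total PV = 75436.44428 + 358409.95421 = 433846.39849

£433846.40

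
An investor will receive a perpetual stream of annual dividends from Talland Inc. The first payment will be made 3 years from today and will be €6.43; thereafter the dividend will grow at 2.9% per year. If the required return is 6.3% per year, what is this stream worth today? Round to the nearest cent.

Value at end of year 2: C₁ / (r − g) = €6.43 / (0.063 − 0.029) = €189.1176
Discount to today: PV = €189.1176 / (1 + 0.063)^2 = €189.1176 / 1.129969 = €167.37

€167.37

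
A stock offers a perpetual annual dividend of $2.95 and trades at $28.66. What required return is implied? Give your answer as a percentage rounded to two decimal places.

P = C/r ⇒ r = C/P = $2.95/$28.66 = 0.102931

10.29%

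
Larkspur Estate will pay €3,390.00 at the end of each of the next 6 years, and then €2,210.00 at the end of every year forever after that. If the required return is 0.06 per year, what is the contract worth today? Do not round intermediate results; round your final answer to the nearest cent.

PV of 6-year annuity: €3,390.00 × [1 − (1+0.06)^−6] / 0.06 = 16669.72947
Perpetuity value at year 6: €2,210.00 / 0.06 = 36833.33333
PV of perpetuity: 36833.33333 / (1+0.06)^6 = 25966.04657
Total PV = 16669.72947 + 25966.04657 = 42635.77604

€42635.78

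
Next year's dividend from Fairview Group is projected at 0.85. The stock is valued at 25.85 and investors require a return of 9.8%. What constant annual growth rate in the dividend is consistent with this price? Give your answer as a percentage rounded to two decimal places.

P = D₁/(r−g) ⇒ g = r − D₁/P = 0.098 − 0.85/25.85 = 0.065118

6.51%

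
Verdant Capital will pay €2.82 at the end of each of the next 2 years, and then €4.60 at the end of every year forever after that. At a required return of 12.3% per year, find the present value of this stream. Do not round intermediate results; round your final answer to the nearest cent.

PV of 2-year annuity: €2.82 × [1 − (1+0.123)^−2] / 0.123 = 4.74722
Perpetuity value at year 2: €4.60 / 0.123 = 37.39837
PV of perpetuity: 37.39837 / (1+0.123)^2 = 29.65468
Total PV = 4.74722 + 29.65468 = 34.40190

€34.40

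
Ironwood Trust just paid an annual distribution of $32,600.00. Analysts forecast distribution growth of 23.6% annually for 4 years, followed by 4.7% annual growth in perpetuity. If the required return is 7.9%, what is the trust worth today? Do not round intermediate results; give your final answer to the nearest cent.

D_1 = 40293.60000
D_2 = 49802.88960
D_3 = 61556.37155
D_4 = 76083.67523
Terminal value at year 4: TV = D_4×(1+g_2)/(r−g_2) = 79659.60797/0.032 = 2489362.74894
P_0 = D_1/(1+r)^1 + D_2/(1+r)^2 + D_3/(1+r)^3 + D_4/(1+r)^4 + TV/(1+r)^4
    = 37343.46617 + 42777.13085 + 49001.42144 + 56131.37803 + 1836548.52505 = 2021801.92155

$2021801.92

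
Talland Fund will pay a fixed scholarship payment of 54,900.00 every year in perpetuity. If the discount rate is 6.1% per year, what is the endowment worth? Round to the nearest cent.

900000.00

Level perpetuity: PV = C / r = 54,900.00 / 0.061 = 900,000.00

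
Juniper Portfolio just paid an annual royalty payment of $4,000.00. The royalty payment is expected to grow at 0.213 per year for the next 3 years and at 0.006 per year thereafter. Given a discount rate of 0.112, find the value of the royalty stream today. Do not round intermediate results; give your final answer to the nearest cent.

$63589.11

D_1 = 4852.00000
D_2 = 5885.47600
D_3 = 7139.08239
Terminal value at year 3: TV = D_3×(1+g_2)/(r−g_2) = 7181.91688/0.106 = 67753.93285
P_0 = D_1/(1+r)^1 + D_2/(1+r)^2 + D_3/(1+r)^3 + TV/(1+r)^3
    = 4363.30935 + 4759.61713 + 5191.92048 + 49274.26418 = 63589.11114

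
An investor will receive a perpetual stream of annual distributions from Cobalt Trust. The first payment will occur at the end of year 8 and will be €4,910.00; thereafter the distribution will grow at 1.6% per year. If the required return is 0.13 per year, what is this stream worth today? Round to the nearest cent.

€18307.44

Value at end of year 7: C₁ / (r − g) = €4,910.00 / (0.13 − 0.016) = €43,070.1754
Discount to today: PV = €43,070.1754 / (1 + 0.13)^7 = €43,070.1754 / 2.352605 = €18,307.44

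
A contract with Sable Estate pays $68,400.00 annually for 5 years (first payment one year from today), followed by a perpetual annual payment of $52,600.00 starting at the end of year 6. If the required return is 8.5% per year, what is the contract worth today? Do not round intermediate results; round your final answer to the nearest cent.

$681085.67

PV of 5-year annuity: $68,400.00 × [1 − (1+0.085)^−5] / 0.085 = 269539.91820
Perpetuity value at year 5: $52,600.00 / 0.085 = 618823.52941
PV of perpetuity: 618823.52941 / (1+0.085)^5 = 411545.75606
Total PV = 269539.91820 + 411545.75606 = 681085.67426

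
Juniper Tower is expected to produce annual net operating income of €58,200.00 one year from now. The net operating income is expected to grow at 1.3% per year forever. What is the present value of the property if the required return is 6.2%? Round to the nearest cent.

€1187755.10

Growing perpetuity: P = D₁ / (r − g) = €58,200.0000 / (0.062 − 0.013) = €1,187,755.10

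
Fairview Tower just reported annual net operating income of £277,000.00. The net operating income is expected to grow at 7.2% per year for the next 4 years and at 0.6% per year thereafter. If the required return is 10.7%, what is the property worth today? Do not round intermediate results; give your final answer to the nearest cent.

£3449449.44

D_1 = 296944.00000
D_2 = 318323.96800
D_3 = 341243.29370
D_4 = 365812.81084
Terminal value at year 4: TV = D_4×(1+g_2)/(r−g_2) = 368007.68771/0.101 = 3643640.47235
P_0 = D_1/(1+r)^1 + D_2/(1+r)^2 + D_3/(1+r)^3 + D_4/(1+r)^4 + TV/(1+r)^4
    = 268242.09575 + 259761.09002 + 251548.22809 + 243595.03208 + 2426302.99282 = 3449449.43876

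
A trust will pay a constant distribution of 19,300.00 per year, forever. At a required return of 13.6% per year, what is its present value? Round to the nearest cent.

141911.76

Level perpetuity: PV = C / r = 19,300.00 / 0.136 = 141,911.76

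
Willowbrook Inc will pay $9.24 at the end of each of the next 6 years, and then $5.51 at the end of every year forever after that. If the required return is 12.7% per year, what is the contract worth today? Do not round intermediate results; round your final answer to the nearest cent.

$58.42

PV of 6-year annuity: $9.24 × [1 − (1+0.127)^−6] / 0.127 = 37.24802
Perpetuity value at year 6: $5.51 / 0.127 = 43.38583
PV of perpetuity: 43.38583 / (1+0.127)^6 = 21.17407
Total PV = 37.24802 + 21.17407 = 58.42210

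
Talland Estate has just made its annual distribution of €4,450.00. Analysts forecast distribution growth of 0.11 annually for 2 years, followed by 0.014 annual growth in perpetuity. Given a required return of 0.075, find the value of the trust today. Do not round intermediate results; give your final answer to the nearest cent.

€88206.70

D_1 = 4939.50000
D_2 = 5482.84500
Terminal value at year 2: TV = D_2×(1+g_2)/(r−g_2) = 5559.60483/0.061 = 91141.06279
P_0 = D_1/(1+r)^1 + D_2/(1+r)^2 + TV/(1+r)^2
    = 4594.88372 + 4744.48459 + 78867.33394 = 88206.70225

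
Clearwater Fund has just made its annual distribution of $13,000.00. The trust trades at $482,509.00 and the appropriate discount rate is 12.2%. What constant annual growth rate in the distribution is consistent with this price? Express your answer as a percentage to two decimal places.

P = D₀(1+g)/(r−g) ⇒ P(r−g) = D₀(1+g) ⇒ g(P+D₀) = P·r − D₀
g = (P·r − D₀)/(P + D₀) = ($482,509.00×0.122 − $13,000.00) / ($482,509.00 + $13,000.00) = 0.092564

9.26%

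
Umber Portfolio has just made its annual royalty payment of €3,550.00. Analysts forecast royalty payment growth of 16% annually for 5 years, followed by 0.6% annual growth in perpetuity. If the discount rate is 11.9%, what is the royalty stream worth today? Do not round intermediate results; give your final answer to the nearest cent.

€57633.49

D_1 = 4118.00000
D_2 = 4776.88000
D_3 = 5541.18080
D_4 = 6427.76973
D_5 = 7456.21288
Terminal value at year 5: TV = D_5×(1+g_2)/(r−g_2) = 7500.95016/0.113 = 66380.08993
P_0 = D_1/(1+r)^1 + D_2/(1+r)^2 + D_3/(1+r)^3 + D_4/(1+r)^4 + D_5/(1+r)^5 + TV/(1+r)^5
    = 3680.07149 + 3814.90879 + 3954.68650 + 4099.58565 + 4249.79388 + 37834.44815 = 57633.49445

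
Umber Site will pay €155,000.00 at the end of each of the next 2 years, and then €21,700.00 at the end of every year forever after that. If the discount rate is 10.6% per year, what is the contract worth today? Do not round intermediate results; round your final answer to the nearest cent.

€434214.64

PV of 2-year annuity: €155,000.00 × [1 − (1+0.106)^−2] / 0.106 = 266857.74454
Perpetuity value at year 2: €21,700.00 / 0.106 = 204716.98113
PV of perpetuity: 204716.98113 / (1+0.106)^2 = 167356.89690
Total PV = 266857.74454 + 167356.89690 = 434214.64144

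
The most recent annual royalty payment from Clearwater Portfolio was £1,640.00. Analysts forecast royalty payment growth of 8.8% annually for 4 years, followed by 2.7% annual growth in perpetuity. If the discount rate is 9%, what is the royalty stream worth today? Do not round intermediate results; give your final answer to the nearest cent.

£33068.89

D_1 = 1784.32000
D_2 = 1941.34016
D_3 = 2112.17809
D_4 = 2298.04977
Terminal value at year 4: TV = D_4×(1+g_2)/(r−g_2) = 2360.09711/0.063 = 37461.85889
P_0 = D_1/(1+r)^1 + D_2/(1+r)^2 + D_3/(1+r)^3 + D_4/(1+r)^4 + TV/(1+r)^4
    = 1636.99083 + 1633.98717 + 1630.98903 + 1627.99639 + 26538.92529 = 33068.88871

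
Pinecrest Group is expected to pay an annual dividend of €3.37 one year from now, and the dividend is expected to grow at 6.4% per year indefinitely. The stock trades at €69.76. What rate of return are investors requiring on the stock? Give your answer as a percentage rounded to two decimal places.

11.23%

P = D₁/(r − g) ⇒ r = D₁/P + g = €3.3700/€69.76 + 0.064 = 0.048308 + 0.064 = 0.112308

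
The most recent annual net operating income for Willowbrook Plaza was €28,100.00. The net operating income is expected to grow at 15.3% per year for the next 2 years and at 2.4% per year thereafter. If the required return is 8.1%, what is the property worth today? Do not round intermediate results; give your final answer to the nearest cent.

€636239.24

D_1 = 32399.30000
D_2 = 37356.39290
Terminal value at year 2: TV = D_2×(1+g_2)/(r−g_2) = 38252.94633/0.057 = 671104.32157
P_0 = D_1/(1+r)^1 + D_2/(1+r)^2 + TV/(1+r)^2
    = 29971.60037 + 31967.85867 + 574299.77688 = 636239.23593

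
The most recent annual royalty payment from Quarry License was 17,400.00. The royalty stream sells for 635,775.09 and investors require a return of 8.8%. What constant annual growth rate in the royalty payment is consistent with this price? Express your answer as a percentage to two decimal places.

5.90%

P = D₀(1+g)/(r−g) ⇒ P(r−g) = D₀(1+g) ⇒ g(P+D₀) = P·r − D₀
g = (P·r − D₀)/(P + D₀) = (635,775.09×0.088 − 17,400.00) / (635,775.09 + 17,400.00) = 0.059017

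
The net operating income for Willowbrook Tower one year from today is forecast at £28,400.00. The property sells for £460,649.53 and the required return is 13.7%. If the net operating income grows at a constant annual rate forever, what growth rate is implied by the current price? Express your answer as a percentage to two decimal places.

7.53%

P = D₁/(r−g) ⇒ g = r − D₁/P = 0.137 − £28,400.00/£460,649.53 = 0.075348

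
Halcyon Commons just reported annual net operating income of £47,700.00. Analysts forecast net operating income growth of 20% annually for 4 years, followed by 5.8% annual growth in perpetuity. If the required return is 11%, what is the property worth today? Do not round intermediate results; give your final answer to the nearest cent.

D_1 = 57240.00000
D_2 = 68688.00000
D_3 = 82425.60000
D_4 = 98910.72000
Terminal value at year 4: TV = D_4×(1+g_2)/(r−g_2) = 104647.54176/0.052 = 2012452.72615
P_0 = D_1/(1+r)^1 + D_2/(1+r)^2 + D_3/(1+r)^3 + D_4/(1+r)^4 + TV/(1+r)^4
    = 51567.56757 + 55748.72169 + 60268.88832 + 65155.55494 + 1325664.94472 = 1558405.67724

£1558405.68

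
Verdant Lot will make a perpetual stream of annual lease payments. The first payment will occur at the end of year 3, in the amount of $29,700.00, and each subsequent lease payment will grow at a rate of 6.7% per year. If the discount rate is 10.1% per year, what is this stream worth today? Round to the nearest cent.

$720614.33

Value at end of year 2: C₁ / (r − g) = $29,700.00 / (0.101 − 0.067) = $873,529.4118
Discount to today: PV = $873,529.4118 / (1 + 0.101)^2 = $873,529.4118 / 1.212201 = $720,614.33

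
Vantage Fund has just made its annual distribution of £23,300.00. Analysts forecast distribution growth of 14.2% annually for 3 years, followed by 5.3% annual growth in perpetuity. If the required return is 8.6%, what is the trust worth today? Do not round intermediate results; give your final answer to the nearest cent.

£941888.10

D_1 = 26608.60000
D_2 = 30387.02120
D_3 = 34701.97821
Terminal value at year 3: TV = D_3×(1+g_2)/(r−g_2) = 36541.18306/0.033 = 1107308.57744
P_0 = D_1/(1+r)^1 + D_2/(1+r)^2 + D_3/(1+r)^3 + TV/(1+r)^3
    = 24501.47330 + 25764.90102 + 27093.47787 + 864528.24824 = 941888.10042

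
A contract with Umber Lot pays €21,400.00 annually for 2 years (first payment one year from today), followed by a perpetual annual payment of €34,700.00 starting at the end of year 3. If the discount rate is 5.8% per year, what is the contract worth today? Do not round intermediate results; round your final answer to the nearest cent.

PV of 2-year annuity: €21,400.00 × [1 − (1+0.058)^−2] / 0.058 = 39344.84225
Perpetuity value at year 2: €34,700.00 / 0.058 = 598275.86207
PV of perpetuity: 598275.86207 / (1+0.058)^2 = 534478.38422
Total PV = 39344.84225 + 534478.38422 = 573823.22647

€573823.23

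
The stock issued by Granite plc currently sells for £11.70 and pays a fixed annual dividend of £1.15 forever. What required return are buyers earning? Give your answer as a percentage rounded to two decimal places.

P = C/r ⇒ r = C/P = £1.15/£11.70 = 0.098291

9.83%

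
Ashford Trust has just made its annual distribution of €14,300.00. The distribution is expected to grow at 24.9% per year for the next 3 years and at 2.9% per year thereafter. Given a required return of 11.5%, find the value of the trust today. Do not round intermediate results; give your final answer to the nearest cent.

€294562.68

D_1 = 17860.70000
D_2 = 22308.01430
D_3 = 27862.70986
Terminal value at year 3: TV = D_3×(1+g_2)/(r−g_2) = 28670.72845/0.086 = 333380.56333
P_0 = D_1/(1+r)^1 + D_2/(1+r)^2 + D_3/(1+r)^3 + TV/(1+r)^3
    = 16018.56502 + 17943.66611 + 20100.12464 + 240500.32852 = 294562.68429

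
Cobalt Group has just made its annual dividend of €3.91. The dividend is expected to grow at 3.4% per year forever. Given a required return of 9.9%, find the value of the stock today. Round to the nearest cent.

€62.20

D₁ = D₀ × (1 + g) = €3.91 × 1.034 = €4.0429
Growing perpetuity: P = D₁ / (r − g) = €4.0429 / (0.099 − 0.034) = €62.20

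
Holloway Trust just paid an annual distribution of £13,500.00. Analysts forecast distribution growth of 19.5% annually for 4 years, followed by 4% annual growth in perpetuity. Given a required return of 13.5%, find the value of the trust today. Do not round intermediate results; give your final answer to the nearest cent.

£243130.53

D_1 = 16132.50000
D_2 = 19278.33750
D_3 = 23037.61331
D_4 = 27529.94791
Terminal value at year 4: TV = D_4×(1+g_2)/(r−g_2) = 28631.14582/0.095 = 301380.48237
P_0 = D_1/(1+r)^1 + D_2/(1+r)^2 + D_3/(1+r)^3 + D_4/(1+r)^4 + TV/(1+r)^4
    = 14213.65639 + 14965.03910 + 15756.14249 + 16589.06633 + 181606.62082 = 243130.52513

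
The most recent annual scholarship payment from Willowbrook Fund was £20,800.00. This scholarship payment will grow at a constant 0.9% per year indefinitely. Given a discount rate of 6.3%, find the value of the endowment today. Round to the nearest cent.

D₁ = D₀ × (1 + g) = £20,800.00 × 1.009 = £20,987.2000
Growing perpetuity: P = D₁ / (r − g) = £20,987.2000 / (0.063 − 0.009) = £388,651.85

£388651.85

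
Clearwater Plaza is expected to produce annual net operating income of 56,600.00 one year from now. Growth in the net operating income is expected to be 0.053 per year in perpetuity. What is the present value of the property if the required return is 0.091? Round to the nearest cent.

Growing perpetuity: P = D₁ / (r − g) = 56,600.0000 / (0.091 − 0.053) = 1,489,473.68

1489473.68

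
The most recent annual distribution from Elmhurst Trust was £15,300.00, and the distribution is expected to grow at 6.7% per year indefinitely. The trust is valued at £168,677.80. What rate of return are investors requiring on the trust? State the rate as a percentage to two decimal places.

D₁ = £15,300.00 × 1.067 = £16,325.1000
P = D₁/(r − g) ⇒ r = D₁/P + g = £16,325.1000/£168,677.80 + 0.067 = 0.096783 + 0.067 = 0.163783

16.38%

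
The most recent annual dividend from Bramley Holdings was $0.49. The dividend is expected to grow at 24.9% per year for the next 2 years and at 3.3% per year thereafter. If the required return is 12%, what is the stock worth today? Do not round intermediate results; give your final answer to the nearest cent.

$8.39

D_1 = 0.61201
D_2 = 0.76440
Terminal value at year 2: TV = D_2×(1+g_2)/(r−g_2) = 0.78963/0.087 = 9.07616
P_0 = D_1/(1+r)^1 + D_2/(1+r)^2 + TV/(1+r)^2
    = 0.54644 + 0.60938 + 7.23546 = 8.39127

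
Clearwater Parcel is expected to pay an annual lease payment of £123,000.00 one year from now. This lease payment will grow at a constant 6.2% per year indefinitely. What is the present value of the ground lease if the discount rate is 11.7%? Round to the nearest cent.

£2236363.64

Growing perpetuity: P = D₁ / (r − g) = £123,000.0000 / (0.117 − 0.062) = £2,236,363.64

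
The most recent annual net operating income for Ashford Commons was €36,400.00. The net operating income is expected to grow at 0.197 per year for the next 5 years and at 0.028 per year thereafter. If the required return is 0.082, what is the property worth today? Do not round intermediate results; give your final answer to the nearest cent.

D_1 = 43570.80000
D_2 = 52154.24760
D_3 = 62428.63438
D_4 = 74727.07535
D_5 = 89448.30919
Terminal value at year 5: TV = D_5×(1+g_2)/(r−g_2) = 91952.86185/0.054 = 1702830.77501
P_0 = D_1/(1+r)^1 + D_2/(1+r)^2 + D_3/(1+r)^3 + D_4/(1+r)^4 + D_5/(1+r)^5 + TV/(1+r)^5
    = 40268.76155 + 44548.71310 + 49283.55784 + 54521.64393 + 60316.45822 + 1148246.64900 = 1397185.78365

€1397185.78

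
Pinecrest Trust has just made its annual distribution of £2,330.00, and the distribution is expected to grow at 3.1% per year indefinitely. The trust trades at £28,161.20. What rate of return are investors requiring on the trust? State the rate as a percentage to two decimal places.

11.63%

D₁ = £2,330.00 × 1.031 = £2,402.2300
P = D₁/(r − g) ⇒ r = D₁/P + g = £2,402.2300/£28,161.20 + 0.031 = 0.085303 + 0.031 = 0.116303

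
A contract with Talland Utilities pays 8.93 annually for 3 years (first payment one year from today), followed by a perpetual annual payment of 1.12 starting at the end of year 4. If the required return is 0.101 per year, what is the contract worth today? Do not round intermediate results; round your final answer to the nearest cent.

PV of 3-year annuity: 8.93 × [1 − (1+0.101)^−3] / 0.101 = 22.16855
Perpetuity value at year 3: 1.12 / 0.101 = 11.08911
PV of perpetuity: 11.08911 / (1+0.101)^3 = 8.30873
Total PV = 22.16855 + 8.30873 = 30.47728

30.48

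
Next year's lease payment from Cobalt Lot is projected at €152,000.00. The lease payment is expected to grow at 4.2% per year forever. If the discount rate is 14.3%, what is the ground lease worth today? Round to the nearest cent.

Growing perpetuity: P = D₁ / (r − g) = €152,000.0000 / (0.143 − 0.042) = €1,504,950.50

€1504950.50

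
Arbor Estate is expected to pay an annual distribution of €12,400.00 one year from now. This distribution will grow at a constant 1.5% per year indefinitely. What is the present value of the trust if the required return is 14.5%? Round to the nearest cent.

Growing perpetuity: P = D₁ / (r − g) = €12,400.0000 / (0.145 − 0.015) = €95,384.62

€95384.62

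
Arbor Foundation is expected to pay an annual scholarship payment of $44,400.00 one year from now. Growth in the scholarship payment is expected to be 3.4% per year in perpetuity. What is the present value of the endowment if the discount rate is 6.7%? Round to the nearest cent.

$1345454.55

Growing perpetuity: P = D₁ / (r − g) = $44,400.0000 / (0.067 − 0.034) = $1,345,454.55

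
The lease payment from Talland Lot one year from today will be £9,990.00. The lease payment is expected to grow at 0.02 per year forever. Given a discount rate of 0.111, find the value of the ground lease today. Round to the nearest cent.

£109780.22

Growing perpetuity: P = D₁ / (r − g) = £9,990.0000 / (0.111 − 0.02) = £109,780.22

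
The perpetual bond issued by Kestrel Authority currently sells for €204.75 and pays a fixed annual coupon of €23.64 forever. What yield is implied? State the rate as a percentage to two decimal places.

P = C/r ⇒ r = C/P = €23.64/€204.75 = 0.115458

11.55%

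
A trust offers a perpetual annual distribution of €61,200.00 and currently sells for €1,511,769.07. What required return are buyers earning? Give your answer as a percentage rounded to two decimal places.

P = C/r ⇒ r = C/P = €61,200.00/€1,511,769.07 = 0.040482

4.05%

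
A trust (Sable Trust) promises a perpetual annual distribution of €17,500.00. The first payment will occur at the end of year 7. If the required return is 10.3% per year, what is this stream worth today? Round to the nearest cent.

€94351.27

Value at end of year 6: C / r = €17,500.00 / 0.103 = €169,902.9126
Discount to today: PV = €169,902.9126 / (1 + 0.103)^6 = €169,902.9126 / 1.800749 = €94,351.27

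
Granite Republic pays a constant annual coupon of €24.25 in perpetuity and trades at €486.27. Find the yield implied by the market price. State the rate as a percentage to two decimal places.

P = C/r ⇒ r = C/P = €24.25/€486.27 = 0.049869

4.99%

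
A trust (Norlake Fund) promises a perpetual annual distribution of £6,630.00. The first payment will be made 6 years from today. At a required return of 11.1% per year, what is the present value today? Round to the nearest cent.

£35287.45

Value at end of year 5: C / r = £6,630.00 / 0.111 = £59,729.7297
Discount to today: PV = £59,729.7297 / (1 + 0.111)^5 = £59,729.7297 / 1.692662 = £35,287.45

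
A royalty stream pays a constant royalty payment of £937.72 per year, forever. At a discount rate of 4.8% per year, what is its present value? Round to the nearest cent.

Level perpetuity: PV = C / r = £937.72 / 0.048 = £19,535.83

£19535.83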